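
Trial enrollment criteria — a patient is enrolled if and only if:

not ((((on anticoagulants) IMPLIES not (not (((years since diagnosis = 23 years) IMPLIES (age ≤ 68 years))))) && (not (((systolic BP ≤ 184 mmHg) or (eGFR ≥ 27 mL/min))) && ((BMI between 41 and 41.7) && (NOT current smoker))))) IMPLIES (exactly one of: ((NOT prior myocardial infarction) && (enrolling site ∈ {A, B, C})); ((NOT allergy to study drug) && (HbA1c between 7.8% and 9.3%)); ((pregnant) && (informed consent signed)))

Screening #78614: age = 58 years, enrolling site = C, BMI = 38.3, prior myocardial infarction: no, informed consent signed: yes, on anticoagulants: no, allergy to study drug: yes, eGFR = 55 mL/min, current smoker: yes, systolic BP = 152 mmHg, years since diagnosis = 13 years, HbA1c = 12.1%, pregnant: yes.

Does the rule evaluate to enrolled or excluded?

Atomic conditions:
  on anticoagulants: no → false
  years since diagnosis = 23 years: 13 == 23 is false
  age ≤ 68 years: 58 ≤ 68 is true
  systolic BP ≤ 184 mmHg: 152 ≤ 184 is true
  eGFR ≥ 27 mL/min: 55 ≥ 27 is true
  BMI between 41 and 41.7: 38.3 in [41, 41.7] is false
  NOT current smoker: yes → false
  NOT prior myocardial infarction: no → true
  enrolling site ∈ {A, B, C}: C is in the set → true
  NOT allergy to study drug: yes → false
  HbA1c between 7.8% and 9.3%: 12.1 in [7.8, 9.3] is false
  pregnant: yes → true
  informed consent signed: yes → true
Combine:
[1.1.1.2.1.1] false → true (antecedent false ⇒ implication holds) = true
[1.1.1.2.1] NOT true = false
[1.1.1.2] NOT false = true
[1.1.1] false → true (antecedent false ⇒ implication holds) = true
[1.1.2.1.1] true OR true = true
[1.1.2.1] NOT true = false
[1.1.2.2] false AND false = false
[1.1.2] false AND false = false
[1.1] true AND false = false
[1] NOT false = true
[2.1] true AND true = true
[2.2] false AND false = false
[2.3] true AND true = true
[2] exactly-one(true, false, true) = false
[root] true → false = false
Overall: false → excluded

Excluded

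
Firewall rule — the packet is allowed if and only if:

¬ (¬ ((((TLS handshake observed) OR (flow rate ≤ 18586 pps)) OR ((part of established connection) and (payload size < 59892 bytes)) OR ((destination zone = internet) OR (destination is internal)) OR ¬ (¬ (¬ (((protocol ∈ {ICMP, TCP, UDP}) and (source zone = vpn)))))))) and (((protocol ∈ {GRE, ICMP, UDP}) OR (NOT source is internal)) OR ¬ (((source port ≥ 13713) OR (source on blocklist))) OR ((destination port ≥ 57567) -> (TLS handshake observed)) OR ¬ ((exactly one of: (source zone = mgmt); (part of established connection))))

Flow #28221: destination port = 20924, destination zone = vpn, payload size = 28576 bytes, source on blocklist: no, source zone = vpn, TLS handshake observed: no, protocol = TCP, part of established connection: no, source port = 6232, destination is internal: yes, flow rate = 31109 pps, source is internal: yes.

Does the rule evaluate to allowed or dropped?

Allowed

Atomic conditions:
  TLS handshake observed: no → false
  flow rate ≤ 18586 pps: 31109 ≤ 18586 is false
  part of established connection: no → false
  payload size < 59892 bytes: 28576 < 59892 is true
  destination zone = internet: vpn == internet is false
  destination is internal: yes → true
  protocol ∈ {ICMP, TCP, UDP}: TCP is in the set → true
  source zone = vpn: vpn == vpn is true
  protocol ∈ {GRE, ICMP, UDP}: TCP is not in the set → false
  NOT source is internal: yes → false
  source port ≥ 13713: 6232 ≥ 13713 is false
  source on blocklist: no → false
  destination port ≥ 57567: 20924 ≥ 57567 is false
  source zone = mgmt: vpn == mgmt is false
Combine:
[1.1.1.1] false OR false = false
[1.1.1.2] false AND true = false
[1.1.1.3] false OR true = true
[1.1.1.4.1.1.1] true AND true = true
[1.1.1.4.1.1] NOT true = false
[1.1.1.4.1] NOT false = true
[1.1.1.4] NOT true = false
[1.1.1] false OR false OR true OR false = true
[1.1] NOT true = false
[1] NOT false = true
[2.1] false OR false = false
[2.2.1] false OR false = false
[2.2] NOT false = true
[2.3] false → false (antecedent false ⇒ implication holds) = true
[2.4.1] exactly-one(false, false) = false
[2.4] NOT false = true
[2] false OR true OR true OR true = true
[root] true AND true = true
Overall: true → allowed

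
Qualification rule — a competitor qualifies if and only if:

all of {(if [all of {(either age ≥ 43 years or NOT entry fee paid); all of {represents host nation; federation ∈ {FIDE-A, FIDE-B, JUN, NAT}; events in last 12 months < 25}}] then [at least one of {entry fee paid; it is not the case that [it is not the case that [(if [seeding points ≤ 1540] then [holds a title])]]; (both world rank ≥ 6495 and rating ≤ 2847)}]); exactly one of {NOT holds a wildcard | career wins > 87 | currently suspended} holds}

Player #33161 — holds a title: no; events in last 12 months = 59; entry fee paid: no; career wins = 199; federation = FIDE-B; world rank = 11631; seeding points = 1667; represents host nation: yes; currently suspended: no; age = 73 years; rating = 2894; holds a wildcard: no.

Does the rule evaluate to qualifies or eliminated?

Eliminated

Atomic conditions:
  age ≥ 43 years: 73 ≥ 43 is true
  NOT entry fee paid: no → true
  represents host nation: yes → true
  federation ∈ {FIDE-A, FIDE-B, JUN, NAT}: FIDE-B is in the set → true
  events in last 12 months < 25: 59 < 25 is false
  entry fee paid: no → false
  seeding points ≤ 1540: 1667 ≤ 1540 is false
  holds a title: no → false
  world rank ≥ 6495: 11631 ≥ 6495 is true
  rating ≤ 2847: 2894 ≤ 2847 is false
  NOT holds a wildcard: no → true
  career wins > 87: 199 > 87 is true
  currently suspended: no → false
Combine:
[1.1.1] true OR true = true
[1.1.2] true AND true AND false = false
[1.1] true AND false = false
[1.2.2.1.1] false → false (antecedent false ⇒ implication holds) = true
[1.2.2.1] NOT true = false
[1.2.2] NOT false = true
[1.2.3] true AND false = false
[1.2] false OR true OR false = true
[1] false → true (antecedent false ⇒ implication holds) = true
[2] exactly-one(true, true, false) = false
[root] true AND false = false
Overall: false → eliminated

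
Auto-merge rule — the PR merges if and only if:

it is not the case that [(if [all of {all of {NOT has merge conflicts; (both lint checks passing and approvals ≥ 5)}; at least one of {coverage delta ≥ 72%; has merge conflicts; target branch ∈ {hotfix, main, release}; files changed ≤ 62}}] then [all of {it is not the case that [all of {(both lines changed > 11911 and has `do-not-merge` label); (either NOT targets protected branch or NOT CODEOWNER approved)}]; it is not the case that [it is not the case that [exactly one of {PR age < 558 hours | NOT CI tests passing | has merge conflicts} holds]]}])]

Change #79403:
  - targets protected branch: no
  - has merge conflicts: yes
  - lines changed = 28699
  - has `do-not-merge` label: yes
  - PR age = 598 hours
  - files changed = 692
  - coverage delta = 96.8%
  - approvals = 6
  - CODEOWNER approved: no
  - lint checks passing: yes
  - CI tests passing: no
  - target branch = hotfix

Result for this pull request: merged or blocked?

Atomic conditions:
  NOT has merge conflicts: yes → false
  lint checks passing: yes → true
  approvals ≥ 5: 6 ≥ 5 is true
  coverage delta ≥ 72%: 96.8 ≥ 72 is true
  has merge conflicts: yes → true
  target branch ∈ {hotfix, main, release}: hotfix is in the set → true
  files changed ≤ 62: 692 ≤ 62 is false
  lines changed > 11911: 28699 > 11911 is true
  has `do-not-merge` label: yes → true
  NOT targets protected branch: no → true
  NOT CODEOWNER approved: no → true
  PR age < 558 hours: 598 < 558 is false
  NOT CI tests passing: no → true
Combine:
[1.1.1.2] true AND true = true
[1.1.1] false AND true = false
[1.1.2] true OR true OR true OR false = true
[1.1] false AND true = false
[1.2.1.1.1] true AND true = true
[1.2.1.1.2] true OR true = true
[1.2.1.1] true AND true = true
[1.2.1] NOT true = false
[1.2.2.1.1] exactly-one(false, true, true) = false
[1.2.2.1] NOT false = true
[1.2.2] NOT true = false
[1.2] false AND false = false
[1] false → false (antecedent false ⇒ implication holds) = true
[root] NOT true = false
Overall: false → blocked

Blocked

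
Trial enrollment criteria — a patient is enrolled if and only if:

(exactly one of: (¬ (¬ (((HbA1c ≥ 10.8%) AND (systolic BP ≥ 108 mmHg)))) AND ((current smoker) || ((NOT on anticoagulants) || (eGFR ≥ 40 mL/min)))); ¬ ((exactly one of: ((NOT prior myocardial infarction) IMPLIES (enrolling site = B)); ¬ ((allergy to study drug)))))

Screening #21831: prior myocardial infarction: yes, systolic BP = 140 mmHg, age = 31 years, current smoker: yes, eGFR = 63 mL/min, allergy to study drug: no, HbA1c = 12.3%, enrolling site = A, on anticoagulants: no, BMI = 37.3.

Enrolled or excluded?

Excluded

Atomic conditions:
  HbA1c ≥ 10.8%: 12.3 ≥ 10.8 is true
  systolic BP ≥ 108 mmHg: 140 ≥ 108 is true
  current smoker: yes → true
  NOT on anticoagulants: no → true
  eGFR ≥ 40 mL/min: 63 ≥ 40 is true
  NOT prior myocardial infarction: yes → false
  enrolling site = B: A == B is false
  allergy to study drug: no → false
Combine:
[1.1.1.1] true AND true = true
[1.1.1] NOT true = false
[1.1] NOT false = true
[1.2.2] true OR true = true
[1.2] true OR true = true
[1] true AND true = true
[2.1.1] false → false (antecedent false ⇒ implication holds) = true
[2.1.2] NOT false = true
[2.1] exactly-one(true, true) = false
[2] NOT false = true
[root] exactly-one(true, true) = false
Overall: false → excluded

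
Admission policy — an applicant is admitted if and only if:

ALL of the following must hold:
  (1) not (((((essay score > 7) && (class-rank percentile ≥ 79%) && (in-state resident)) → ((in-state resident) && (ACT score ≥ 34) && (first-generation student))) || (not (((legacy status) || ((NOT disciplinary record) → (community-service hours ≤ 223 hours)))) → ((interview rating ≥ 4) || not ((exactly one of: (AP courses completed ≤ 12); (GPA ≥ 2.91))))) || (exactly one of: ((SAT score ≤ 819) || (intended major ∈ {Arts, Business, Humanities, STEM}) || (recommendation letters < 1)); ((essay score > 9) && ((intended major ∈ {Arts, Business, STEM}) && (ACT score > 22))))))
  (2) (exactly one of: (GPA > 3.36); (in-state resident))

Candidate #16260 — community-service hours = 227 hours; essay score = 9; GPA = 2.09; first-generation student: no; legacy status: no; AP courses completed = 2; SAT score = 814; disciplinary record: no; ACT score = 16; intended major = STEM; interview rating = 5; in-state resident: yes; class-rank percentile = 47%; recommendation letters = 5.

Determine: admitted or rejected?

Rejected

Atomic conditions:
  essay score > 7: 9 > 7 is true
  class-rank percentile ≥ 79%: 47 ≥ 79 is false
  in-state resident: yes → true
  ACT score ≥ 34: 16 ≥ 34 is false
  first-generation student: no → false
  legacy status: no → false
  NOT disciplinary record: no → true
  community-service hours ≤ 223 hours: 227 ≤ 223 is false
  interview rating ≥ 4: 5 ≥ 4 is true
  AP courses completed ≤ 12: 2 ≤ 12 is true
  GPA ≥ 2.91: 2.09 ≥ 2.91 is false
  SAT score ≤ 819: 814 ≤ 819 is true
  intended major ∈ {Arts, Business, Humanities, STEM}: STEM is in the set → true
  recommendation letters < 1: 5 < 1 is false
  essay score > 9: 9 > 9 is false
  intended major ∈ {Arts, Business, STEM}: STEM is in the set → true
  ACT score > 22: 16 > 22 is false
  GPA > 3.36: 2.09 > 3.36 is false
Combine:
[1.1.1.1] true AND false AND true = false
[1.1.1.2] true AND false AND false = false
[1.1.1] false → false (antecedent false ⇒ implication holds) = true
[1.1.2.1.1.2] true → false = false
[1.1.2.1.1] false OR false = false
[1.1.2.1] NOT false = true
[1.1.2.2.2.1] exactly-one(true, false) = true
[1.1.2.2.2] NOT true = false
[1.1.2.2] true OR false = true
[1.1.2] true → true = true
[1.1.3.1] true OR true OR false = true
[1.1.3.2.2] true AND false = false
[1.1.3.2] false AND false = false
[1.1.3] exactly-one(true, false) = true
[1.1] true OR true OR true = true
[1] NOT true = false
[2] exactly-one(false, true) = true
[root] false AND true = false
Overall: false → rejected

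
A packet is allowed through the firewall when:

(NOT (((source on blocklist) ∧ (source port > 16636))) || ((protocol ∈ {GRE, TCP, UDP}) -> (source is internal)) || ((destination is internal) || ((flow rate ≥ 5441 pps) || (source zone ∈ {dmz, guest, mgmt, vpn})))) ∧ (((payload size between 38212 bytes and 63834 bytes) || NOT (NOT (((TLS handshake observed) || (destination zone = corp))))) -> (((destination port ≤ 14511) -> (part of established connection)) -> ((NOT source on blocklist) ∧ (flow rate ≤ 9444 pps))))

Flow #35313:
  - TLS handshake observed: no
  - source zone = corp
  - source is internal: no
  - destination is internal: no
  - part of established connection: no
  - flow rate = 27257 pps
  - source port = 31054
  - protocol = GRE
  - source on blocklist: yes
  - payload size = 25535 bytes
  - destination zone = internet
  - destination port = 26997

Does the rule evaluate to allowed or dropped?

Atomic conditions:
  source on blocklist: yes → true
  source port > 16636: 31054 > 16636 is true
  protocol ∈ {GRE, TCP, UDP}: GRE is in the set → true
  source is internal: no → false
  destination is internal: no → false
  flow rate ≥ 5441 pps: 27257 ≥ 5441 is true
  source zone ∈ {dmz, guest, mgmt, vpn}: corp is not in the set → false
  payload size between 38212 bytes and 63834 bytes: 25535 in [38212, 63834] is false
  TLS handshake observed: no → false
  destination zone = corp: internet == corp is false
  destination port ≤ 14511: 26997 ≤ 14511 is false
  part of established connection: no → false
  NOT source on blocklist: yes → false
  flow rate ≤ 9444 pps: 27257 ≤ 9444 is false
Combine:
[1.1.1] true AND true = true
[1.1] NOT true = false
[1.2] true → false = false
[1.3.2] true OR false = true
[1.3] false OR true = true
[1] false OR false OR true = true
[2.1.2.1.1] false OR false = false
[2.1.2.1] NOT false = true
[2.1.2] NOT true = false
[2.1] false OR false = false
[2.2.1] false → false (antecedent false ⇒ implication holds) = true
[2.2.2] false AND false = false
[2.2] true → false = false
[2] false → false (antecedent false ⇒ implication holds) = true
[root] true AND true = true
Overall: true → allowed

Allowed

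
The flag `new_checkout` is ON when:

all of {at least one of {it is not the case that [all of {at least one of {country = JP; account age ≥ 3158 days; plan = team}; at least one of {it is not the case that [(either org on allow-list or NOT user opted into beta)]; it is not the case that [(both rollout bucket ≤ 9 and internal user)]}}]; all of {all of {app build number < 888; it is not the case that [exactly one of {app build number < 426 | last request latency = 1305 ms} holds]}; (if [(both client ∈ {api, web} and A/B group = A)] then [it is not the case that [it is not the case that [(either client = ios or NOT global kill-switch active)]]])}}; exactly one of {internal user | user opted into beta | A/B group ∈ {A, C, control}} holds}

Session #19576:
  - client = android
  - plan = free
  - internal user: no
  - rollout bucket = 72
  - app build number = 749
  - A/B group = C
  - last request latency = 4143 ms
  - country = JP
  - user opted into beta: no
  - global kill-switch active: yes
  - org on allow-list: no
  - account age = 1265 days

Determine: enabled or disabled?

Atomic conditions:
  country = JP: JP == JP is true
  account age ≥ 3158 days: 1265 ≥ 3158 is false
  plan = team: free == team is false
  org on allow-list: no → false
  NOT user opted into beta: no → true
  rollout bucket ≤ 9: 72 ≤ 9 is false
  internal user: no → false
  app build number < 888: 749 < 888 is true
  app build number < 426: 749 < 426 is false
  last request latency = 1305 ms: 4143 == 1305 is false
  client ∈ {api, web}: android is not in the set → false
  A/B group = A: C == A is false
  client = ios: android == ios is false
  NOT global kill-switch active: yes → false
  user opted into beta: no → false
  A/B group ∈ {A, C, control}: C is in the set → true
Combine:
[1.1.1.1] true OR false OR false = true
[1.1.1.2.1.1] false OR true = true
[1.1.1.2.1] NOT true = false
[1.1.1.2.2.1] false AND false = false
[1.1.1.2.2] NOT false = true
[1.1.1.2] false OR true = true
[1.1.1] true AND true = true
[1.1] NOT true = false
[1.2.1.2.1] exactly-one(false, false) = false
[1.2.1.2] NOT false = true
[1.2.1] true AND true = true
[1.2.2.1] false AND false = false
[1.2.2.2.1.1] false OR false = false
[1.2.2.2.1] NOT false = true
[1.2.2.2] NOT true = false
[1.2.2] false → false (antecedent false ⇒ implication holds) = true
[1.2] true AND true = true
[1] false OR true = true
[2] exactly-one(false, false, true) = true
[root] true AND true = true
Overall: true → enabled

Enabled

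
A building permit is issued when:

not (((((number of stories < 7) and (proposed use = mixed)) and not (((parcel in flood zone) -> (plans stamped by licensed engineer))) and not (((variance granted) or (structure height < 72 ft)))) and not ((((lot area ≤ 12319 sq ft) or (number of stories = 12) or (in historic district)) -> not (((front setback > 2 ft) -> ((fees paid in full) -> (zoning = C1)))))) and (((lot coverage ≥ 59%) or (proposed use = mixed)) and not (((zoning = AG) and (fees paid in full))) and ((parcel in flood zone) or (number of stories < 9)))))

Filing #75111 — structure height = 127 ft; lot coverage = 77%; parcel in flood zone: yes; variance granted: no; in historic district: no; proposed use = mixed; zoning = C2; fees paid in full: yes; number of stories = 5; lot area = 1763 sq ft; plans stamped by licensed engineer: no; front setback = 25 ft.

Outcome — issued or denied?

Issued

Atomic conditions:
  number of stories < 7: 5 < 7 is true
  proposed use = mixed: mixed == mixed is true
  parcel in flood zone: yes → true
  plans stamped by licensed engineer: no → false
  variance granted: no → false
  structure height < 72 ft: 127 < 72 is false
  lot area ≤ 12319 sq ft: 1763 ≤ 12319 is true
  number of stories = 12: 5 == 12 is false
  in historic district: no → false
  front setback > 2 ft: 25 > 2 is true
  fees paid in full: yes → true
  zoning = C1: C2 == C1 is false
  lot coverage ≥ 59%: 77 ≥ 59 is true
  zoning = AG: C2 == AG is false
  number of stories < 9: 5 < 9 is true
Combine:
[1.1.1] true AND true = true
[1.1.2.1] true → false = false
[1.1.2] NOT false = true
[1.1.3.1] false OR false = false
[1.1.3] NOT false = true
[1.1] true AND true AND true = true
[1.2.1.1] true OR false OR false = true
[1.2.1.2.1.2] true → false = false
[1.2.1.2.1] true → false = false
[1.2.1.2] NOT false = true
[1.2.1] true → true = true
[1.2] NOT true = false
[1.3.1] true OR true = true
[1.3.2.1] false AND true = false
[1.3.2] NOT false = true
[1.3.3] true OR true = true
[1.3] true AND true AND true = true
[1] true AND false AND true = false
[root] NOT false = true
Overall: true → issued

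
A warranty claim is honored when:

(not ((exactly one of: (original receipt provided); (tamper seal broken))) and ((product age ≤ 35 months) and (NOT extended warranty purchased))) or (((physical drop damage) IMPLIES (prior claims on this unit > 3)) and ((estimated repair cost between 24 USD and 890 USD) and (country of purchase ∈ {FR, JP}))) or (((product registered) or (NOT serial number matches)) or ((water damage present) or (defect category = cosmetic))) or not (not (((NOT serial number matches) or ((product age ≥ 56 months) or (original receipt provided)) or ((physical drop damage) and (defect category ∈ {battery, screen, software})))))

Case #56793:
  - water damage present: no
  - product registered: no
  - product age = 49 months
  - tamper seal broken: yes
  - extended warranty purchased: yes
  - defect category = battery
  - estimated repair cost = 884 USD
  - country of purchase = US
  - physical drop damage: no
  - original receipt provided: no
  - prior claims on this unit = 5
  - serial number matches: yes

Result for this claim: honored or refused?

Refused

Atomic conditions:
  original receipt provided: no → false
  tamper seal broken: yes → true
  product age ≤ 35 months: 49 ≤ 35 is false
  NOT extended warranty purchased: yes → false
  physical drop damage: no → false
  prior claims on this unit > 3: 5 > 3 is true
  estimated repair cost between 24 USD and 890 USD: 884 in [24, 890] is true
  country of purchase ∈ {FR, JP}: US is not in the set → false
  product registered: no → false
  NOT serial number matches: yes → false
  water damage present: no → false
  defect category = cosmetic: battery == cosmetic is false
  product age ≥ 56 months: 49 ≥ 56 is false
  defect category ∈ {battery, screen, software}: battery is in the set → true
Combine:
[1.1.1] exactly-one(false, true) = true
[1.1] NOT true = false
[1.2] false AND false = false
[1] false AND false = false
[2.1] false → true (antecedent false ⇒ implication holds) = true
[2.2] true AND false = false
[2] true AND false = false
[3.1] false OR false = false
[3.2] false OR false = false
[3] false OR false = false
[4.1.1.2] false OR false = false
[4.1.1.3] false AND true = false
[4.1.1] false OR false OR false = false
[4.1] NOT false = true
[4] NOT true = false
[root] false OR false OR false OR false = false
Overall: false → refused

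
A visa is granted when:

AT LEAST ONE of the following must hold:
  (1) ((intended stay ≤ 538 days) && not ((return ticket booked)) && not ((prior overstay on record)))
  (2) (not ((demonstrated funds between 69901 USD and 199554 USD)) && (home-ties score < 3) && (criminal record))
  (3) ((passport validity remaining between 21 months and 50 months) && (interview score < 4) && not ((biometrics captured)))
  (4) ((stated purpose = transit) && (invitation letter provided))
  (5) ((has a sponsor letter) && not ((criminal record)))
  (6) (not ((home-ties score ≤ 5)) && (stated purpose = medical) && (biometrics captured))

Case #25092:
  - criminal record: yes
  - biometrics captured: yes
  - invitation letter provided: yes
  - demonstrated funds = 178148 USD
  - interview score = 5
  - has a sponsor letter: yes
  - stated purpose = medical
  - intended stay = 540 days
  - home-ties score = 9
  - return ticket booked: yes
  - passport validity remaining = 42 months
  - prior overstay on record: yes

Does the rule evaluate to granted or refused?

Granted

Atomic conditions:
  intended stay ≤ 538 days: 540 ≤ 538 is false
  return ticket booked: yes → true
  prior overstay on record: yes → true
  demonstrated funds between 69901 USD and 199554 USD: 178148 in [69901, 199554] is true
  home-ties score < 3: 9 < 3 is false
  criminal record: yes → true
  passport validity remaining between 21 months and 50 months: 42 in [21, 50] is true
  interview score < 4: 5 < 4 is false
  biometrics captured: yes → true
  stated purpose = transit: medical == transit is false
  invitation letter provided: yes → true
  has a sponsor letter: yes → true
  home-ties score ≤ 5: 9 ≤ 5 is false
  stated purpose = medical: medical == medical is true
Combine:
[1.2] NOT true = false
[1.3] NOT true = false
[1] false AND false AND false = false
[2.1] NOT true = false
[2] false AND false AND true = false
[3.3] NOT true = false
[3] true AND false AND false = false
[4] false AND true = false
[5.2] NOT true = false
[5] true AND false = false
[6.1] NOT false = true
[6] true AND true AND true = true
[root] false OR false OR false OR false OR false OR true = true
Overall: true → granted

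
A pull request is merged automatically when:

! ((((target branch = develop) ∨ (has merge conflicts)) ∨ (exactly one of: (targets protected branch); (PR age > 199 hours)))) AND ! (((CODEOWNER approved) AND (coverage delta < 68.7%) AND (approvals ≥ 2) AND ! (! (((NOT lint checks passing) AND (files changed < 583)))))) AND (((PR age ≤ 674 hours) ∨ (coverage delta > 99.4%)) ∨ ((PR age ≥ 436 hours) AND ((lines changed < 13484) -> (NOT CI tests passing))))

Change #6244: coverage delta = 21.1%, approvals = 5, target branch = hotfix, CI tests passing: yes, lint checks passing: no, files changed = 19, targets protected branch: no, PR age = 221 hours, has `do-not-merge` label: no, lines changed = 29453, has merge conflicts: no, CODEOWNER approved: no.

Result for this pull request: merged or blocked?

Atomic conditions:
  target branch = develop: hotfix == develop is false
  has merge conflicts: no → false
  targets protected branch: no → false
  PR age > 199 hours: 221 > 199 is true
  CODEOWNER approved: no → false
  coverage delta < 68.7%: 21.1 < 68.7 is true
  approvals ≥ 2: 5 ≥ 2 is true
  NOT lint checks passing: no → true
  files changed < 583: 19 < 583 is true
  PR age ≤ 674 hours: 221 ≤ 674 is true
  coverage delta > 99.4%: 21.1 > 99.4 is false
  PR age ≥ 436 hours: 221 ≥ 436 is false
  lines changed < 13484: 29453 < 13484 is false
  NOT CI tests passing: yes → false
Combine:
[1.1.1] false OR false = false
[1.1.2] exactly-one(false, true) = true
[1.1] false OR true = true
[1] NOT true = false
[2.1.4.1.1] true AND true = true
[2.1.4.1] NOT true = false
[2.1.4] NOT false = true
[2.1] false AND true AND true AND true = false
[2] NOT false = true
[3.1] true OR false = true
[3.2.2] false → false (antecedent false ⇒ implication holds) = true
[3.2] false AND true = false
[3] true OR false = true
[root] false AND true AND true = false
Overall: false → blocked

Blocked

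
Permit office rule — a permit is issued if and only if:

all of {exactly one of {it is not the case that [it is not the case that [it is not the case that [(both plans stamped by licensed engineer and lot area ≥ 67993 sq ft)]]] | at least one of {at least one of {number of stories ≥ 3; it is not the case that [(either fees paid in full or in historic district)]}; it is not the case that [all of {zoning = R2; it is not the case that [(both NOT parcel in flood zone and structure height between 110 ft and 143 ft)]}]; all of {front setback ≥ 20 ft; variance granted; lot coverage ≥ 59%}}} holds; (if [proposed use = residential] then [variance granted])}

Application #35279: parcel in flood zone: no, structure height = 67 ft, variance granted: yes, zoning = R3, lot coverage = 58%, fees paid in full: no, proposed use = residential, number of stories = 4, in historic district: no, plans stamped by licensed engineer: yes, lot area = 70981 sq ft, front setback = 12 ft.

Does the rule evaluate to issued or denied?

Atomic conditions:
  plans stamped by licensed engineer: yes → true
  lot area ≥ 67993 sq ft: 70981 ≥ 67993 is true
  number of stories ≥ 3: 4 ≥ 3 is true
  fees paid in full: no → false
  in historic district: no → false
  zoning = R2: R3 == R2 is false
  NOT parcel in flood zone: no → true
  structure height between 110 ft and 143 ft: 67 in [110, 143] is false
  front setback ≥ 20 ft: 12 ≥ 20 is false
  variance granted: yes → true
  lot coverage ≥ 59%: 58 ≥ 59 is false
  proposed use = residential: residential == residential is true
Combine:
[1.1.1.1.1] true AND true = true
[1.1.1.1] NOT true = false
[1.1.1] NOT false = true
[1.1] NOT true = false
[1.2.1.2.1] false OR false = false
[1.2.1.2] NOT false = true
[1.2.1] true OR true = true
[1.2.2.1.2.1] true AND false = false
[1.2.2.1.2] NOT false = true
[1.2.2.1] false AND true = false
[1.2.2] NOT false = true
[1.2.3] false AND true AND false = false
[1.2] true OR true OR false = true
[1] exactly-one(false, true) = true
[2] true → true = true
[root] true AND true = true
Overall: true → issued

Issued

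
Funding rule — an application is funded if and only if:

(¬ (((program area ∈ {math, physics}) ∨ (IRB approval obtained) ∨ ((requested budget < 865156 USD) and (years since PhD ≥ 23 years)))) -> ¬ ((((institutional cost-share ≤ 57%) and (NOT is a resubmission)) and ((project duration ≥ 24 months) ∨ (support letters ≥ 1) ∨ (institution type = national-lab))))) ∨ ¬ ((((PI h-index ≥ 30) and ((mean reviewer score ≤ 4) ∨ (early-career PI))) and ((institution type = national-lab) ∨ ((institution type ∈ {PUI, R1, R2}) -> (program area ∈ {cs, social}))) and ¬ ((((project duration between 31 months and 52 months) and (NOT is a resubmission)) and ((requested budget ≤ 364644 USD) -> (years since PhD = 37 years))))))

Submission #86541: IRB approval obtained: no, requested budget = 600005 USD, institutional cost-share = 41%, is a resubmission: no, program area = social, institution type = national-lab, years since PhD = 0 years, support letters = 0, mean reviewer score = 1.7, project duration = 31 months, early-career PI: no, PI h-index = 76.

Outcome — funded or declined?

Atomic conditions:
  program area ∈ {math, physics}: social is not in the set → false
  IRB approval obtained: no → false
  requested budget < 865156 USD: 600005 < 865156 is true
  years since PhD ≥ 23 years: 0 ≥ 23 is false
  institutional cost-share ≤ 57%: 41 ≤ 57 is true
  NOT is a resubmission: no → true
  project duration ≥ 24 months: 31 ≥ 24 is true
  support letters ≥ 1: 0 ≥ 1 is false
  institution type = national-lab: national-lab == national-lab is true
  PI h-index ≥ 30: 76 ≥ 30 is true
  mean reviewer score ≤ 4: 1.7 ≤ 4 is true
  early-career PI: no → false
  institution type ∈ {PUI, R1, R2}: national-lab is not in the set → false
  program area ∈ {cs, social}: social is in the set → true
  project duration between 31 months and 52 months: 31 in [31, 52] is true
  requested budget ≤ 364644 USD: 600005 ≤ 364644 is false
  years since PhD = 37 years: 0 == 37 is false
Combine:
[1.1.1.3] true AND false = false
[1.1.1] false OR false OR false = false
[1.1] NOT false = true
[1.2.1.1] true AND true = true
[1.2.1.2] true OR false OR true = true
[1.2.1] true AND true = true
[1.2] NOT true = false
[1] true → false = false
[2.1.1.2] true OR false = true
[2.1.1] true AND true = true
[2.1.2.2] false → true (antecedent false ⇒ implication holds) = true
[2.1.2] true OR true = true
[2.1.3.1.1] true AND true = true
[2.1.3.1.2] false → false (antecedent false ⇒ implication holds) = true
[2.1.3.1] true AND true = true
[2.1.3] NOT true = false
[2.1] true AND true AND false = false
[2] NOT false = true
[root] false OR true = true
Overall: true → funded

Funded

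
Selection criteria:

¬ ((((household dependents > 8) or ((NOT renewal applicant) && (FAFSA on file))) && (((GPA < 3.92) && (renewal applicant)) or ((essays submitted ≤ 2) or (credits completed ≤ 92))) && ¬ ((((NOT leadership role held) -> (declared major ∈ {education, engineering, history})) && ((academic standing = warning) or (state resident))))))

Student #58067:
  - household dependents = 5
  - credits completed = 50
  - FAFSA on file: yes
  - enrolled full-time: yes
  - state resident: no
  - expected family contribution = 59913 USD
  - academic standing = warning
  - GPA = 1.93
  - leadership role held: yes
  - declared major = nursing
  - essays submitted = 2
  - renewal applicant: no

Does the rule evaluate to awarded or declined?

Awarded

Atomic conditions:
  household dependents > 8: 5 > 8 is false
  NOT renewal applicant: no → true
  FAFSA on file: yes → true
  GPA < 3.92: 1.93 < 3.92 is true
  renewal applicant: no → false
  essays submitted ≤ 2: 2 ≤ 2 is true
  credits completed ≤ 92: 50 ≤ 92 is true
  NOT leadership role held: yes → false
  declared major ∈ {education, engineering, history}: nursing is not in the set → false
  academic standing = warning: warning == warning is true
  state resident: no → false
Combine:
[1.1.2] true AND true = true
[1.1] false OR true = true
[1.2.1] true AND false = false
[1.2.2] true OR true = true
[1.2] false OR true = true
[1.3.1.1] false → false (antecedent false ⇒ implication holds) = true
[1.3.1.2] true OR false = true
[1.3.1] true AND true = true
[1.3] NOT true = false
[1] true AND true AND false = false
[root] NOT false = true
Overall: true → awarded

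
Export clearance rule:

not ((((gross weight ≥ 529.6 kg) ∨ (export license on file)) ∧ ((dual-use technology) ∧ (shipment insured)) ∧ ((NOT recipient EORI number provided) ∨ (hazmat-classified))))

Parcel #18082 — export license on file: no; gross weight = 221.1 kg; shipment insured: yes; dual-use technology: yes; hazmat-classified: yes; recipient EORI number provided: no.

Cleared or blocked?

Cleared

Atomic conditions:
  gross weight ≥ 529.6 kg: 221.1 ≥ 529.6 is false
  export license on file: no → false
  dual-use technology: yes → true
  shipment insured: yes → true
  NOT recipient EORI number provided: no → true
  hazmat-classified: yes → true
Combine:
[1.1] false OR false = false
[1.2] true AND true = true
[1.3] true OR true = true
[1] false AND true AND true = false
[root] NOT false = true
Overall: true → cleared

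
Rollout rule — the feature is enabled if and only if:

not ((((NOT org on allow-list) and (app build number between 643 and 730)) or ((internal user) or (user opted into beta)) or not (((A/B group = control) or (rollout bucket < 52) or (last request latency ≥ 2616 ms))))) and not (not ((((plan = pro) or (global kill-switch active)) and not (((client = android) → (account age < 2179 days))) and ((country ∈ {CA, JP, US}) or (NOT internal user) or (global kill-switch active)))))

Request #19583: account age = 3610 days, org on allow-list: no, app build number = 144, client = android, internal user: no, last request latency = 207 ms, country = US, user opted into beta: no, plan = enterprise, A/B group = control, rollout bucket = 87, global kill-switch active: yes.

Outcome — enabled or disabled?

Enabled

Atomic conditions:
  NOT org on allow-list: no → true
  app build number between 643 and 730: 144 in [643, 730] is false
  internal user: no → false
  user opted into beta: no → false
  A/B group = control: control == control is true
  rollout bucket < 52: 87 < 52 is false
  last request latency ≥ 2616 ms: 207 ≥ 2616 is false
  plan = pro: enterprise == pro is false
  global kill-switch active: yes → true
  client = android: android == android is true
  account age < 2179 days: 3610 < 2179 is false
  country ∈ {CA, JP, US}: US is in the set → true
  NOT internal user: no → true
Combine:
[1.1.1] true AND false = false
[1.1.2] false OR false = false
[1.1.3.1] true OR false OR false = true
[1.1.3] NOT true = false
[1.1] false OR false OR false = false
[1] NOT false = true
[2.1.1.1] false OR true = true
[2.1.1.2.1] true → false = false
[2.1.1.2] NOT false = true
[2.1.1.3] true OR true OR true = true
[2.1.1] true AND true AND true = true
[2.1] NOT true = false
[2] NOT false = true
[root] true AND true = true
Overall: true → enabled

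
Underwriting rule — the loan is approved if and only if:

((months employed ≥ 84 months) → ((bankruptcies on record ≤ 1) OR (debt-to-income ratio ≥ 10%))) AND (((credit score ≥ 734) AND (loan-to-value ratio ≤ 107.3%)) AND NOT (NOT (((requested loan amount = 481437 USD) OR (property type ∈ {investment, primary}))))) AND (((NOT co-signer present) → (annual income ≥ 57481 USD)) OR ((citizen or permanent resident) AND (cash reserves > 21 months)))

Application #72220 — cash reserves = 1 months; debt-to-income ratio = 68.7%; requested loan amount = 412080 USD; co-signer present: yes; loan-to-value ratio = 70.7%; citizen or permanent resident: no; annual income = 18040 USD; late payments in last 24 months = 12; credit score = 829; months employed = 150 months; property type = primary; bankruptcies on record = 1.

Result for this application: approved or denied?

Approved

Atomic conditions:
  months employed ≥ 84 months: 150 ≥ 84 is true
  bankruptcies on record ≤ 1: 1 ≤ 1 is true
  debt-to-income ratio ≥ 10%: 68.7 ≥ 10 is true
  credit score ≥ 734: 829 ≥ 734 is true
  loan-to-value ratio ≤ 107.3%: 70.7 ≤ 107.3 is true
  requested loan amount = 481437 USD: 412080 == 481437 is false
  property type ∈ {investment, primary}: primary is in the set → true
  NOT co-signer present: yes → false
  annual income ≥ 57481 USD: 18040 ≥ 57481 is false
  citizen or permanent resident: no → false
  cash reserves > 21 months: 1 > 21 is false
Combine:
[1.2] true OR true = true
[1] true → true = true
[2.1] true AND true = true
[2.2.1.1] false OR true = true
[2.2.1] NOT true = false
[2.2] NOT false = true
[2] true AND true = true
[3.1] false → false (antecedent false ⇒ implication holds) = true
[3.2] false AND false = false
[3] true OR false = true
[root] true AND true AND true = true
Overall: true → approved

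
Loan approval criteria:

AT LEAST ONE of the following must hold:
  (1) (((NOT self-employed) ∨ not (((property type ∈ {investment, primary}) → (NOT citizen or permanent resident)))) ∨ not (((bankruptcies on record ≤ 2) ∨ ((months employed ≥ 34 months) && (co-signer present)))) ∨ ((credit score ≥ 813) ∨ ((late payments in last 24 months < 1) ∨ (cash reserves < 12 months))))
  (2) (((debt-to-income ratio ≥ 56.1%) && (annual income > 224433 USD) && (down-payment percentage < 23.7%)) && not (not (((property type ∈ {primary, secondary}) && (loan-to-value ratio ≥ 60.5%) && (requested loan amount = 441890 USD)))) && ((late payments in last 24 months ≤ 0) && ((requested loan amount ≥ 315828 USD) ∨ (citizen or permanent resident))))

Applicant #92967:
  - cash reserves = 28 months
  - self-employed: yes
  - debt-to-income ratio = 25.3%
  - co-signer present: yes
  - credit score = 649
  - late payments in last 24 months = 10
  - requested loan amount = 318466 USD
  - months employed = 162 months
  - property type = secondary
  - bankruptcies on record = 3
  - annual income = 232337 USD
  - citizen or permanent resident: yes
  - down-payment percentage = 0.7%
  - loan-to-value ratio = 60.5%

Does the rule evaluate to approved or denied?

Denied

Atomic conditions:
  NOT self-employed: yes → false
  property type ∈ {investment, primary}: secondary is not in the set → false
  NOT citizen or permanent resident: yes → false
  bankruptcies on record ≤ 2: 3 ≤ 2 is false
  months employed ≥ 34 months: 162 ≥ 34 is true
  co-signer present: yes → true
  credit score ≥ 813: 649 ≥ 813 is false
  late payments in last 24 months < 1: 10 < 1 is false
  cash reserves < 12 months: 28 < 12 is false
  debt-to-income ratio ≥ 56.1%: 25.3 ≥ 56.1 is false
  annual income > 224433 USD: 232337 > 224433 is true
  down-payment percentage < 23.7%: 0.7 < 23.7 is true
  property type ∈ {primary, secondary}: secondary is in the set → true
  loan-to-value ratio ≥ 60.5%: 60.5 ≥ 60.5 is true
  requested loan amount = 441890 USD: 318466 == 441890 is false
  late payments in last 24 months ≤ 0: 10 ≤ 0 is false
  requested loan amount ≥ 315828 USD: 318466 ≥ 315828 is true
  citizen or permanent resident: yes → true
Combine:
[1.1.2.1] false → false (antecedent false ⇒ implication holds) = true
[1.1.2] NOT true = false
[1.1] false OR false = false
[1.2.1.2] true AND true = true
[1.2.1] false OR true = true
[1.2] NOT true = false
[1.3.2] false OR false = false
[1.3] false OR false = false
[1] false OR false OR false = false
[2.1] false AND true AND true = false
[2.2.1.1] true AND true AND false = false
[2.2.1] NOT false = true
[2.2] NOT true = false
[2.3.2] true OR true = true
[2.3] false AND true = false
[2] false AND false AND false = false
[root] false OR false = false
Overall: false → denied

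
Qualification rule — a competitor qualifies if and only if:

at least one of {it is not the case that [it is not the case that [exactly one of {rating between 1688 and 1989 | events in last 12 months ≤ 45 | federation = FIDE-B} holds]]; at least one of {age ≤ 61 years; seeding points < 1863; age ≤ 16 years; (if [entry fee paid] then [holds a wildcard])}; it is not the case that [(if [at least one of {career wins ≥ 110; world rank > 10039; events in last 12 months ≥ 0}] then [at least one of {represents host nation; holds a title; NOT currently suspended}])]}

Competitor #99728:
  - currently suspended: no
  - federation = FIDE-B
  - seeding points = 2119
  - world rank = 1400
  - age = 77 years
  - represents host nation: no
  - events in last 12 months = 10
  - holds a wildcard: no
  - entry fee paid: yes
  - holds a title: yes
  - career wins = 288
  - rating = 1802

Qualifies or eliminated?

Eliminated

Atomic conditions:
  rating between 1688 and 1989: 1802 in [1688, 1989] is true
  events in last 12 months ≤ 45: 10 ≤ 45 is true
  federation = FIDE-B: FIDE-B == FIDE-B is true
  age ≤ 61 years: 77 ≤ 61 is false
  seeding points < 1863: 2119 < 1863 is false
  age ≤ 16 years: 77 ≤ 16 is false
  entry fee paid: yes → true
  holds a wildcard: no → false
  career wins ≥ 110: 288 ≥ 110 is true
  world rank > 10039: 1400 > 10039 is false
  events in last 12 months ≥ 0: 10 ≥ 0 is true
  represents host nation: no → false
  holds a title: yes → true
  NOT currently suspended: no → true
Combine:
[1.1.1] exactly-one(true, true, true) = false
[1.1] NOT false = true
[1] NOT true = false
[2.4] true → false = false
[2] false OR false OR false OR false = false
[3.1.1] true OR false OR true = true
[3.1.2] false OR true OR true = true
[3.1] true → true = true
[3] NOT true = false
[root] false OR false OR false = false
Overall: false → eliminated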